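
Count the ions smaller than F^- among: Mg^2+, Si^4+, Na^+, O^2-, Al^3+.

Isoelectronic series (10 e⁻ each). Size is set by nuclear charge: more protons means a smaller ion. Si^4+ (Z=14), Al^3+ (Z=13), Mg^2+ (Z=12), Na^+ (Z=11), F^- (Z=9), O^2- (Z=8).
Relative to F^-, the ions that are smaller are Si^4+, Al^3+, Mg^2+, Na^+. Count: 4.

4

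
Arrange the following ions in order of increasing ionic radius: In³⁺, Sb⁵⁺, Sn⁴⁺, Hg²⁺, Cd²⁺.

Sb⁵⁺ < Sn⁴⁺ < In³⁺ < Cd²⁺ < Hg²⁺

Electron counts and nuclear charges: Sb⁵⁺: 46 e⁻, Z=51, Sn⁴⁺: 46 e⁻, Z=50, In³⁺: 46 e⁻, Z=49, Cd²⁺: 46 e⁻, Z=48, Hg²⁺: 78 e⁻, Z=80. Sb⁵⁺ < Sn⁴⁺ (both 46 e⁻, Z=51>50); Sn⁴⁺ < In³⁺ (isoelectronic, higher Z=50 is smaller); In³⁺ < Cd²⁺ (both 46 e⁻, Z=49>48); Cd²⁺ < Hg²⁺ (same group, period 5 vs 6).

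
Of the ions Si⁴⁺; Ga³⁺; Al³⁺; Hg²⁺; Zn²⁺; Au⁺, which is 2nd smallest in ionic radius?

Al³⁺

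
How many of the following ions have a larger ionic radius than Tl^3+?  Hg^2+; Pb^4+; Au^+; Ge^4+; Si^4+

2

Electron counts and nuclear charges: Si^4+: 10 e⁻, Z=14, Ge^4+: 28 e⁻, Z=32, Pb^4+: 78 e⁻, Z=82, Tl^3+: 78 e⁻, Z=81, Hg^2+: 78 e⁻, Z=80, Au^+: 78 e⁻, Z=79. Si^4+ < Ge^4+ (same group, 1 shell fewer); Ge^4+ < Pb^4+ (same group, 2 shells fewer); Pb^4+ < Tl^3+ (both 78 e⁻, Z=82>81); Tl^3+ < Hg^2+ (isoelectronic, higher Z=81 is smaller); Hg^2+ < Au^+ (both 78 e⁻, Z=80>79).
Ordering all of them (including Tl^3+) by radius gives Si^4+ < Ge^4+ < Pb^4+ < Tl^3+ < Hg^2+ < Au^+. Count: 2.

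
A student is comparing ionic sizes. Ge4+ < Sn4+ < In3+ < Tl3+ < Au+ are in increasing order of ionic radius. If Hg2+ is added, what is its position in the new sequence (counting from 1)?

First list Z and electron count for each: Ge4+ has 28 e⁻ (Z=32), Sn4+ has 46 e⁻ (Z=50), In3+ has 46 e⁻ (Z=49), Tl3+ has 78 e⁻ (Z=81), Hg2+ has 78 e⁻ (Z=80), Au+ has 78 e⁻ (Z=79). Ge4+ < Sn4+ (same group, period 4 vs 5); Sn4+ < In3+ (both 46 e⁻, Z=50>49); In3+ < Tl3+ (same group, 1 shell fewer); Tl3+ < Hg2+ (both 78 e⁻, Z=81>80); Hg2+ < Au+ (isoelectronic, higher Z=80 is smaller).
Putting Hg2+ in gives Ge4+ < Sn4+ < In3+ < Tl3+ < Hg2+ < Au+; it lands at slot 5.

5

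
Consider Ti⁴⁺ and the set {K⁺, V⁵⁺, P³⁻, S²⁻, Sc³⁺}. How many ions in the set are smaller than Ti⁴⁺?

Each ion has 18 electrons. The ranking follows nuclear charge in reverse — greater Z gives a smaller radius. V⁵⁺ (Z=23), Ti⁴⁺ (Z=22), Sc³⁺ (Z=21), K⁺ (Z=19), S²⁻ (Z=16), P³⁻ (Z=15).
Placing each against Ti⁴⁺: smaller — V⁵⁺; larger — Sc³⁺, K⁺, S²⁻, P³⁻. Count: 1.

1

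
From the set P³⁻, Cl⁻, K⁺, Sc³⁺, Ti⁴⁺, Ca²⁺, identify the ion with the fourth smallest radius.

These species are isoelectronic with 18 electrons. The only difference is the number of protons: Ti⁴⁺ (Z=22), Sc³⁺ (Z=21), Ca²⁺ (Z=20), K⁺ (Z=19), Cl⁻ (Z=17), P³⁻ (Z=15). The strongest nuclear pull (Ti⁴⁺) gives the smallest ion.
Full ascending order: Ti⁴⁺ < Sc³⁺ < Ca²⁺ < K⁺ < Cl⁻ < P³⁻. Counting from the smallest, position 4 is K⁺.

K⁺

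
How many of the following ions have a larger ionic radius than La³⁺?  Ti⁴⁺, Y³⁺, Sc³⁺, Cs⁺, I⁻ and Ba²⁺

3

Ti⁴⁺ has 18 e⁻ (Z=22), Sc³⁺ has 18 e⁻ (Z=21), Y³⁺ has 36 e⁻ (Z=39), La³⁺ has 54 e⁻ (Z=57), Ba²⁺ has 54 e⁻ (Z=56), Cs⁺ has 54 e⁻ (Z=55), I⁻ has 54 e⁻ (Z=53). Ti⁴⁺ < Sc³⁺ (both 18 e⁻, Z=22>21); Sc³⁺ < Y³⁺ (same group, 1 shell fewer); Y³⁺ < La³⁺ (same group, 1 shell fewer); La³⁺ < Ba²⁺ (isoelectronic, higher Z=57 is smaller); Ba²⁺ < Cs⁺ (isoelectronic, higher Z=56 is smaller); Cs⁺ < I⁻ (both 54 e⁻, Z=55>53).
Overall: Ti⁴⁺ < Sc³⁺ < Y³⁺ < La³⁺ < Ba²⁺ < Cs⁺ < I⁻. La³⁺ has 3 below it and 3 above. Count: 3.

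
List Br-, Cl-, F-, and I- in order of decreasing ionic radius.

Same group, same charge. Going down the group adds an extra shell of electrons, so the ion gets larger: F- is highest in the group and smallest.

I- > Br- > Cl- > F-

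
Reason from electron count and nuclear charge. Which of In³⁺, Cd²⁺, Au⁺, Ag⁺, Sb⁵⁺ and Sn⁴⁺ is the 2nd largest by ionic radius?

Electron counts and nuclear charges: Sb⁵⁺ (Z=51, 46 e⁻), Sn⁴⁺ (Z=50, 46 e⁻), In³⁺ (Z=49, 46 e⁻), Cd²⁺ (Z=48, 46 e⁻), Ag⁺ (Z=47, 46 e⁻), Au⁺ (Z=79, 78 e⁻). Sb⁵⁺ < Sn⁴⁺ (both 46 e⁻, Z=51>50); Sn⁴⁺ < In³⁺ (isoelectronic, higher Z=50 is smaller); In³⁺ < Cd²⁺ (both 46 e⁻, Z=49>48); Cd²⁺ < Ag⁺ (both 46 e⁻, Z=48>47); Ag⁺ < Au⁺ (same group, 1 shell fewer).
Ordering: Sb⁵⁺ < Sn⁴⁺ < In³⁺ < Cd²⁺ < Ag⁺ < Au⁺. The 2nd largest is Ag⁺.

Ag⁺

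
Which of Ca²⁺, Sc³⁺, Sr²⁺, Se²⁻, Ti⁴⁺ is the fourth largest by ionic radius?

Ti⁴⁺: 18 e⁻, Z=22, Sc³⁺: 18 e⁻, Z=21, Ca²⁺: 18 e⁻, Z=20, Sr²⁺: 36 e⁻, Z=38, Se²⁻: 36 e⁻, Z=34. Ti⁴⁺ < Sc³⁺ (both 18 e⁻, Z=22>21); Sc³⁺ < Ca²⁺ (both 18 e⁻, Z=21>20); Ca²⁺ < Sr²⁺ (same group, 1 shell fewer); Sr²⁺ < Se²⁻ (both 36 e⁻, Z=38>34).
So the order is Ti⁴⁺ < Sc³⁺ < Ca²⁺ < Sr²⁺ < Se²⁻; the 4th-largest ion is Sc³⁺.

Sc³⁺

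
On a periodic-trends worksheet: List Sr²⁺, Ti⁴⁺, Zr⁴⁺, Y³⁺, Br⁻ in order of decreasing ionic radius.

Work out protons and electrons: Ti⁴⁺ (Z=22, 18 e⁻), Zr⁴⁺ (Z=40, 36 e⁻), Y³⁺ (Z=39, 36 e⁻), Sr²⁺ (Z=38, 36 e⁻), Br⁻ (Z=35, 36 e⁻). Ti⁴⁺ < Zr⁴⁺ (same group, period 4 vs 5); Zr⁴⁺ < Y³⁺ (isoelectronic, higher Z=40 is smaller); Y³⁺ < Sr²⁺ (both 36 e⁻, Z=39>38); Sr²⁺ < Br⁻ (isoelectronic, higher Z=38 is smaller).

Br⁻ > Sr²⁺ > Y³⁺ > Zr⁴⁺ > Ti⁴⁺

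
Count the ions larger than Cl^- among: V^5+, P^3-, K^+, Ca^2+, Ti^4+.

All of these have 18 electrons (isoelectronic). With the same electron cloud, the ion with the most protons pulls it in tightest. Nuclear charges: V^5+ (Z=23), Ti^4+ (Z=22), Ca^2+ (Z=20), K^+ (Z=19), Cl^- (Z=17), P^3- (Z=15). Highest Z is smallest.
Placing each against Cl^-: smaller — V^5+, Ti^4+, Ca^2+, K^+; larger — P^3-. That's 1.

1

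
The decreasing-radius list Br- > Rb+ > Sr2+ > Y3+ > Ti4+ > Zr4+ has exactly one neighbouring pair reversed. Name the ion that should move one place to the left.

The pair Ti4+, Zr4+ is the wrong way round — same group and charge — period 4 sits above period 5, so Ti4+ is smaller. All other adjacent pairs agree with periodic trends, so Zr4+ is the misplaced ion.

Zr4+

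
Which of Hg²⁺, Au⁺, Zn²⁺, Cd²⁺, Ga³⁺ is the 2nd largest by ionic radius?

Hg²⁺

Tabulating Z and e⁻: Ga³⁺: 28 e⁻, Z=31, Zn²⁺: 28 e⁻, Z=30, Cd²⁺: 46 e⁻, Z=48, Hg²⁺: 78 e⁻, Z=80, Au⁺: 78 e⁻, Z=79. Ga³⁺ < Zn²⁺ (isoelectronic, higher Z=31 is smaller); Zn²⁺ < Cd²⁺ (same group, 1 shell fewer); Cd²⁺ < Hg²⁺ (same group, 1 shell fewer); Hg²⁺ < Au⁺ (isoelectronic, higher Z=80 is smaller).
Ordering: Ga³⁺ < Zn²⁺ < Cd²⁺ < Hg²⁺ < Au⁺. The 2nd largest is Hg²⁺.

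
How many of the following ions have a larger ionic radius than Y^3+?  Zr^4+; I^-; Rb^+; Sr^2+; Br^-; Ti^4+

4

First list Z and electron count for each: Ti^4+: 18 e⁻, Z=22, Zr^4+: 36 e⁻, Z=40, Y^3+: 36 e⁻, Z=39, Sr^2+: 36 e⁻, Z=38, Rb^+: 36 e⁻, Z=37, Br^-: 36 e⁻, Z=35, I^-: 54 e⁻, Z=53. Ti^4+ < Zr^4+ (same group, period 4 vs 5); Zr^4+ < Y^3+ (both 36 e⁻, Z=40>39); Y^3+ < Sr^2+ (isoelectronic, higher Z=39 is smaller); Sr^2+ < Rb^+ (isoelectronic, higher Z=38 is smaller); Rb^+ < Br^- (isoelectronic, higher Z=37 is smaller); Br^- < I^- (same group, period 4 vs 5).
Ordering all of them (including Y^3+) by radius gives Ti^4+ < Zr^4+ < Y^3+ < Sr^2+ < Rb^+ < Br^- < I^-. Count: 4.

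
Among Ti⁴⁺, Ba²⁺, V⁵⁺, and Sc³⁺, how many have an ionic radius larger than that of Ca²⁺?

Electron counts and nuclear charges: V⁵⁺ (Z=23, 18 e⁻), Ti⁴⁺ (Z=22, 18 e⁻), Sc³⁺ (Z=21, 18 e⁻), Ca²⁺ (Z=20, 18 e⁻), Ba²⁺ (Z=56, 54 e⁻). V⁵⁺ < Ti⁴⁺ (both 18 e⁻, Z=23>22); Ti⁴⁺ < Sc³⁺ (both 18 e⁻, Z=22>21); Sc³⁺ < Ca²⁺ (both 18 e⁻, Z=21>20); Ca²⁺ < Ba²⁺ (same group, 2 shells fewer).
Overall: V⁵⁺ < Ti⁴⁺ < Sc³⁺ < Ca²⁺ < Ba²⁺. Ca²⁺ has 3 below it and 1 above. So 1 is larger.

1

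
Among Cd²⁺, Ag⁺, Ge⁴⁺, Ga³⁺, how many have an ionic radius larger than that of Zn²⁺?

2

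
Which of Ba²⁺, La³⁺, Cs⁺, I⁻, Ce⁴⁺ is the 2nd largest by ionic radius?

Isoelectronic series (54 e⁻ each). Size is set by nuclear charge: more protons means a smaller ion. Ce⁴⁺ (Z=58), La³⁺ (Z=57), Ba²⁺ (Z=56), Cs⁺ (Z=55), I⁻ (Z=53).
Full ascending order: Ce⁴⁺ < La³⁺ < Ba²⁺ < Cs⁺ < I⁻. Counting from the largest, position 2 is Cs⁺.

Cs⁺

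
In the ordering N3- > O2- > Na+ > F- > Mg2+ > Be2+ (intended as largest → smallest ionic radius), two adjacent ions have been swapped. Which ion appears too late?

Scanning neighbour by neighbour, only Na+/F- violates a trend: they are isoelectronic (10 e⁻) and Na has more protons than F (11 vs 9), making Na+ smaller. That makes F- the one sitting a position late relative to where it belongs.

F-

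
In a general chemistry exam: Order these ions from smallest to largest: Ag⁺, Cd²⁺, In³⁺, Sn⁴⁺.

Each ion has 46 electrons. The ranking follows nuclear charge in reverse — greater Z gives a smaller radius. Sn⁴⁺ (Z=50), In³⁺ (Z=49), Cd²⁺ (Z=48), Ag⁺ (Z=47).

Sn⁴⁺ < In³⁺ < Cd²⁺ < Ag⁺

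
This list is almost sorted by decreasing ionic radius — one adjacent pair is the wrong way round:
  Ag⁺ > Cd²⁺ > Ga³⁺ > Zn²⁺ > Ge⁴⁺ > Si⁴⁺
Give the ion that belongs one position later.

Scanning neighbour by neighbour, only Ga³⁺/Zn²⁺ violates a trend: Ga³⁺ and Zn²⁺ share 28 electrons; the higher nuclear charge on Ga (Z=31) contracts it more, so Ga³⁺ < Zn²⁺. That makes Ga³⁺ the one sitting a position early relative to where it belongs.

Ga³⁺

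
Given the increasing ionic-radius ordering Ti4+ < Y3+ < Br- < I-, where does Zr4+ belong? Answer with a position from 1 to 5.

Tabulating Z and e⁻: Ti4+ has 18 e⁻ (Z=22), Zr4+ has 36 e⁻ (Z=40), Y3+ has 36 e⁻ (Z=39), Br- has 36 e⁻ (Z=35), I- has 54 e⁻ (Z=53). Ti4+ < Zr4+ (same group, period 4 vs 5); Zr4+ < Y3+ (isoelectronic, higher Z=40 is smaller); Y3+ < Br- (both 36 e⁻, Z=39>35); Br- < I- (same group, 1 shell fewer).
Putting Zr4+ in gives Ti4+ < Zr4+ < Y3+ < Br- < I-; it lands at slot 2.

2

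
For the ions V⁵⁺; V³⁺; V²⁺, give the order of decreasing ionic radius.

Same element, different charge: the more highly charged cation has fewer electrons and a greater effective nuclear charge per electron, making V⁵⁺ the smallest.

V²⁺ > V³⁺ > V⁵⁺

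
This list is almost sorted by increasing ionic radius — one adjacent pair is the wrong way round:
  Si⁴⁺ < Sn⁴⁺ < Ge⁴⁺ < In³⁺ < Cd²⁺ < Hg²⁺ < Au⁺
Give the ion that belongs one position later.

Sn⁴⁺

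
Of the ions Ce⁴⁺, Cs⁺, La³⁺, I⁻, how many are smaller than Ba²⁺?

2

All of these have 54 electrons (isoelectronic). With the same electron cloud, the ion with the most protons pulls it in tightest. Nuclear charges: Ce⁴⁺ (Z=58), La³⁺ (Z=57), Ba²⁺ (Z=56), Cs⁺ (Z=55), I⁻ (Z=53). Highest Z is smallest.
Ordering all of them (including Ba²⁺) by radius gives Ce⁴⁺ < La³⁺ < Ba²⁺ < Cs⁺ < I⁻. That's 2.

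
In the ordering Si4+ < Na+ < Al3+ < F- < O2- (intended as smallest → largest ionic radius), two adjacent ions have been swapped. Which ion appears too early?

The pair Na+, Al3+ is the wrong way round — they are isoelectronic (10 e⁻) and Al has more protons than Na (13 vs 11), making Al3+ smaller. All other adjacent pairs agree with periodic trends, so Na+ is the misplaced ion.

Na+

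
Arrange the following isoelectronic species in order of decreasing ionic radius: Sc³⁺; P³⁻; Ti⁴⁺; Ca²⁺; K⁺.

P³⁻ > K⁺ > Ca²⁺ > Sc³⁺ > Ti⁴⁺

All of these have 18 electrons (isoelectronic). With the same electron cloud, the ion with the most protons pulls it in tightest. Nuclear charges: Ti⁴⁺ (Z=22), Sc³⁺ (Z=21), Ca²⁺ (Z=20), K⁺ (Z=19), P³⁻ (Z=15). Highest Z is smallest.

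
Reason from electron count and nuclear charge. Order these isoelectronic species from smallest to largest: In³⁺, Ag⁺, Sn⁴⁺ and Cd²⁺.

Sn⁴⁺ < In³⁺ < Cd²⁺ < Ag⁺

All of these have 46 electrons (isoelectronic). With the same electron cloud, the ion with the most protons pulls it in tightest. Nuclear charges: Sn⁴⁺ (Z=50), In³⁺ (Z=49), Cd²⁺ (Z=48), Ag⁺ (Z=47). Highest Z is smallest.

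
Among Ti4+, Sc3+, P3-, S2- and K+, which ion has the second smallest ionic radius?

Sc3+

All of these have 18 electrons (isoelectronic). With the same electron cloud, the ion with the most protons pulls it in tightest. Nuclear charges: Ti4+ (Z=22), Sc3+ (Z=21), K+ (Z=19), S2- (Z=16), P3- (Z=15). Highest Z is smallest.
Ordering: Ti4+ < Sc3+ < K+ < S2- < P3-. The second smallest is Sc3+.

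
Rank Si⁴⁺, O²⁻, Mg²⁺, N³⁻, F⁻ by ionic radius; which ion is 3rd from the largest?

F⁻

Each ion has 10 electrons. The ranking follows nuclear charge in reverse — greater Z gives a smaller radius. Si⁴⁺ (Z=14), Mg²⁺ (Z=12), F⁻ (Z=9), O²⁻ (Z=8), N³⁻ (Z=7).
Full ascending order: Si⁴⁺ < Mg²⁺ < F⁻ < O²⁻ < N³⁻. Counting from the largest, position 3 is F⁻.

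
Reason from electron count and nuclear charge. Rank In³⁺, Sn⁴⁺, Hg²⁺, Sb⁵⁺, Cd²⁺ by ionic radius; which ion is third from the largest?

In³⁺

Sb⁵⁺: 46 e⁻, Z=51, Sn⁴⁺: 46 e⁻, Z=50, In³⁺: 46 e⁻, Z=49, Cd²⁺: 46 e⁻, Z=48, Hg²⁺: 78 e⁻, Z=80. Sb⁵⁺ < Sn⁴⁺ (isoelectronic, higher Z=51 is smaller); Sn⁴⁺ < In³⁺ (isoelectronic, higher Z=50 is smaller); In³⁺ < Cd²⁺ (isoelectronic, higher Z=49 is smaller); Cd²⁺ < Hg²⁺ (same group, 1 shell fewer).
So the order is Sb⁵⁺ < Sn⁴⁺ < In³⁺ < Cd²⁺ < Hg²⁺; the 3rd-largest ion is In³⁺.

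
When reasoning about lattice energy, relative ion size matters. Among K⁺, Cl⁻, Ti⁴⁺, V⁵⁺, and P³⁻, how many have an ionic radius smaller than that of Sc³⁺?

These species are isoelectronic with 18 electrons. The only difference is the number of protons: V⁵⁺ (Z=23), Ti⁴⁺ (Z=22), Sc³⁺ (Z=21), K⁺ (Z=19), Cl⁻ (Z=17), P³⁻ (Z=15). The strongest nuclear pull (V⁵⁺) gives the smallest ion.
Relative to Sc³⁺, the ions that are smaller are V⁵⁺, Ti⁴⁺. Count: 2.

2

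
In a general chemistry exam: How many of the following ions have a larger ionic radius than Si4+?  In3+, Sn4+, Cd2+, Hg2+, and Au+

5

Work out protons and electrons: Si4+ has 10 e⁻ (Z=14), Sn4+ has 46 e⁻ (Z=50), In3+ has 46 e⁻ (Z=49), Cd2+ has 46 e⁻ (Z=48), Hg2+ has 78 e⁻ (Z=80), Au+ has 78 e⁻ (Z=79). Si4+ < Sn4+ (same group, 2 shells fewer); Sn4+ < In3+ (both 46 e⁻, Z=50>49); In3+ < Cd2+ (both 46 e⁻, Z=49>48); Cd2+ < Hg2+ (same group, 1 shell fewer); Hg2+ < Au+ (both 78 e⁻, Z=80>79).
Overall: Si4+ < Sn4+ < In3+ < Cd2+ < Hg2+ < Au+. Si4+ has 0 below it and 5 above. So 5 are larger.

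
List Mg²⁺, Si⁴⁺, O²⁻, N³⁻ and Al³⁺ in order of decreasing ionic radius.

N³⁻ > O²⁻ > Mg²⁺ > Al³⁺ > Si⁴⁺

Each ion has 10 electrons. The ranking follows nuclear charge in reverse — greater Z gives a smaller radius. Si⁴⁺ (Z=14), Al³⁺ (Z=13), Mg²⁺ (Z=12), O²⁻ (Z=8), N³⁻ (Z=7).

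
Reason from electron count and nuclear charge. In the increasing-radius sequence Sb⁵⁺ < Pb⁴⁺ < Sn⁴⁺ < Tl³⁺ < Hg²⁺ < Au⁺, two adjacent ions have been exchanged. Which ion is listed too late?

Check each adjacent pair. Pb⁴⁺ and Sn⁴⁺ are reversed: Sn⁴⁺ and Pb⁴⁺ are in one column with the same charge; the lighter period-5 ion has one fewer shell and is smaller. No other neighbouring pair contradicts the periodic trends, so Sn⁴⁺ is the ion listed too late.

Sn⁴⁺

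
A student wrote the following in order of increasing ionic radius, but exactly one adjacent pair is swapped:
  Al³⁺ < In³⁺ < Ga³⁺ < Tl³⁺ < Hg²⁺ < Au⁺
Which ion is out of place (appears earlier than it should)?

In³⁺

Check each adjacent pair. In³⁺ and Ga³⁺ are reversed: same group and charge — period 4 sits above period 5, so Ga³⁺ is smaller. No other neighbouring pair contradicts the periodic trends, so In³⁺ is the ion listed too early.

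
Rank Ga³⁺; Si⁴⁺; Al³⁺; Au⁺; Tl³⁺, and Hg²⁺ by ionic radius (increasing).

Si⁴⁺ < Al³⁺ < Ga³⁺ < Tl³⁺ < Hg²⁺ < Au⁺

Si⁴⁺: 10 e⁻, Z=14, Al³⁺: 10 e⁻, Z=13, Ga³⁺: 28 e⁻, Z=31, Tl³⁺: 78 e⁻, Z=81, Hg²⁺: 78 e⁻, Z=80, Au⁺: 78 e⁻, Z=79. Si⁴⁺ < Al³⁺ (isoelectronic, higher Z=14 is smaller); Al³⁺ < Ga³⁺ (same group, period 3 vs 4); Ga³⁺ < Tl³⁺ (same group, period 4 vs 6); Tl³⁺ < Hg²⁺ (both 78 e⁻, Z=81>80); Hg²⁺ < Au⁺ (isoelectronic, higher Z=80 is smaller).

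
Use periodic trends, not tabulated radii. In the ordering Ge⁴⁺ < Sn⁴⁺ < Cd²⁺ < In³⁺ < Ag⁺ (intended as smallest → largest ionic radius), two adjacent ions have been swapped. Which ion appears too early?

Cd²⁺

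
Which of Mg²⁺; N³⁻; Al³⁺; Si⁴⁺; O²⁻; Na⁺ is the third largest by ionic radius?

These species are isoelectronic with 10 electrons. The only difference is the number of protons: Si⁴⁺ (Z=14), Al³⁺ (Z=13), Mg²⁺ (Z=12), Na⁺ (Z=11), O²⁻ (Z=8), N³⁻ (Z=7). The strongest nuclear pull (Si⁴⁺) gives the smallest ion.
Ordering: Si⁴⁺ < Al³⁺ < Mg²⁺ < Na⁺ < O²⁻ < N³⁻. The third largest is Na⁺.

Na⁺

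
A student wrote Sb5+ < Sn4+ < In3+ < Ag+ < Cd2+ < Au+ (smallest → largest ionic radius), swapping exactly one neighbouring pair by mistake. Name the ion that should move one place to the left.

Cd2+

Compare adjacent ions: both have 46 electrons but Z(Cd)=48 > Z(Ag)=47, so Cd2+ should be the smaller of the two — yet in this increasing list Ag+ sits before Cd2+. Nothing else is reversed, so Cd2+ should move one place to the left.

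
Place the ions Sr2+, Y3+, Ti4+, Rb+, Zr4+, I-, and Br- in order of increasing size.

Ti4+ < Zr4+ < Y3+ < Sr2+ < Rb+ < Br- < I-

Work out protons and electrons: Ti4+ (Z=22, 18 e⁻), Zr4+ (Z=40, 36 e⁻), Y3+ (Z=39, 36 e⁻), Sr2+ (Z=38, 36 e⁻), Rb+ (Z=37, 36 e⁻), Br- (Z=35, 36 e⁻), I- (Z=53, 54 e⁻). Ti4+ < Zr4+ (same group, 1 shell fewer); Zr4+ < Y3+ (both 36 e⁻, Z=40>39); Y3+ < Sr2+ (isoelectronic, higher Z=39 is smaller); Sr2+ < Rb+ (both 36 e⁻, Z=38>37); Rb+ < Br- (both 36 e⁻, Z=37>35); Br- < I- (same group, 1 shell fewer).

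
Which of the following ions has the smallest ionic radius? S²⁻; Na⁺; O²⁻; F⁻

Na⁺

Work out protons and electrons: Na⁺: 10 e⁻, Z=11, F⁻: 10 e⁻, Z=9, O²⁻: 10 e⁻, Z=8, S²⁻: 18 e⁻, Z=16. Na⁺ < F⁻ (both 10 e⁻, Z=11>9); F⁻ < O²⁻ (isoelectronic, higher Z=9 is smaller); O²⁻ < S²⁻ (same group, 1 shell fewer).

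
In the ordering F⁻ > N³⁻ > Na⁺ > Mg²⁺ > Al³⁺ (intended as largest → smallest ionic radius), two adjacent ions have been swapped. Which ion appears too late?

N³⁻

Compare adjacent ions: they are isoelectronic (10 e⁻) and F has more protons than N (9 vs 7), making F⁻ smaller — yet in this decreasing list F⁻ sits before N³⁻. Nothing else is reversed, so N³⁻ should move one place to the left.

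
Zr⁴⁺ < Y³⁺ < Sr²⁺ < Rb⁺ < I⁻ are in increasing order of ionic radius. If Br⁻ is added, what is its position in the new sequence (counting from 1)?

First list Z and electron count for each: Zr⁴⁺ (Z=40, 36 e⁻), Y³⁺ (Z=39, 36 e⁻), Sr²⁺ (Z=38, 36 e⁻), Rb⁺ (Z=37, 36 e⁻), Br⁻ (Z=35, 36 e⁻), I⁻ (Z=53, 54 e⁻). Zr⁴⁺ < Y³⁺ (both 36 e⁻, Z=40>39); Y³⁺ < Sr²⁺ (both 36 e⁻, Z=39>38); Sr²⁺ < Rb⁺ (both 36 e⁻, Z=38>37); Rb⁺ < Br⁻ (isoelectronic, higher Z=37 is smaller); Br⁻ < I⁻ (same group, period 4 vs 5).
Merged order: Zr⁴⁺ < Y³⁺ < Sr²⁺ < Rb⁺ < Br⁻ < I⁻ — Br⁻ is number 5.

5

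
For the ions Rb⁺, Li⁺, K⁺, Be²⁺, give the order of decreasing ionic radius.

Electron counts and nuclear charges: Be²⁺: 2 e⁻, Z=4, Li⁺: 2 e⁻, Z=3, K⁺: 18 e⁻, Z=19, Rb⁺: 36 e⁻, Z=37. Be²⁺ < Li⁺ (isoelectronic, higher Z=4 is smaller); Li⁺ < K⁺ (same group, period 2 vs 4); K⁺ < Rb⁺ (same group, period 4 vs 5).

Rb⁺ > K⁺ > Li⁺ > Be²⁺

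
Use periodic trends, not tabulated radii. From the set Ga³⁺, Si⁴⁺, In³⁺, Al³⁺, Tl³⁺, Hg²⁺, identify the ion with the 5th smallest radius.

Tl³⁺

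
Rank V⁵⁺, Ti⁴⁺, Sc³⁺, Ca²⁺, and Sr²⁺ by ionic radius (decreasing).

Sr²⁺ > Ca²⁺ > Sc³⁺ > Ti⁴⁺ > V⁵⁺

Work out protons and electrons: V⁵⁺: 18 e⁻, Z=23, Ti⁴⁺: 18 e⁻, Z=22, Sc³⁺: 18 e⁻, Z=21, Ca²⁺: 18 e⁻, Z=20, Sr²⁺: 36 e⁻, Z=38. V⁵⁺ < Ti⁴⁺ (both 18 e⁻, Z=23>22); Ti⁴⁺ < Sc³⁺ (isoelectronic, higher Z=22 is smaller); Sc³⁺ < Ca²⁺ (both 18 e⁻, Z=21>20); Ca²⁺ < Sr²⁺ (same group, 1 shell fewer).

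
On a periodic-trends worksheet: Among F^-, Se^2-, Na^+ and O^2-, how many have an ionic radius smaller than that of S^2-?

First list Z and electron count for each: Na^+ has 10 e⁻ (Z=11), F^- has 10 e⁻ (Z=9), O^2- has 10 e⁻ (Z=8), S^2- has 18 e⁻ (Z=16), Se^2- has 36 e⁻ (Z=34). Na^+ < F^- (both 10 e⁻, Z=11>9); F^- < O^2- (both 10 e⁻, Z=9>8); O^2- < S^2- (same group, 1 shell fewer); S^2- < Se^2- (same group, period 3 vs 4).
Relative to S^2-, the ions that are smaller are Na^+, F^-, O^2-. Count: 3.

3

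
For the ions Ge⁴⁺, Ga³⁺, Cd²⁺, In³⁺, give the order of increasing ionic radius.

Ge⁴⁺ < Ga³⁺ < In³⁺ < Cd²⁺

Tabulating Z and e⁻: Ge⁴⁺ (Z=32, 28 e⁻), Ga³⁺ (Z=31, 28 e⁻), In³⁺ (Z=49, 46 e⁻), Cd²⁺ (Z=48, 46 e⁻). Ge⁴⁺ < Ga³⁺ (both 28 e⁻, Z=32>31); Ga³⁺ < In³⁺ (same group, period 4 vs 5); In³⁺ < Cd²⁺ (isoelectronic, higher Z=49 is smaller).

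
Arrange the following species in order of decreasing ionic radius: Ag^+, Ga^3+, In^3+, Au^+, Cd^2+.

Ga^3+: 28 e⁻, Z=31, In^3+: 46 e⁻, Z=49, Cd^2+: 46 e⁻, Z=48, Ag^+: 46 e⁻, Z=47, Au^+: 78 e⁻, Z=79. Ga^3+ < In^3+ (same group, period 4 vs 5); In^3+ < Cd^2+ (both 46 e⁻, Z=49>48); Cd^2+ < Ag^+ (both 46 e⁻, Z=48>47); Ag^+ < Au^+ (same group, 1 shell fewer).

Au^+ > Ag^+ > Cd^2+ > In^3+ > Ga^3+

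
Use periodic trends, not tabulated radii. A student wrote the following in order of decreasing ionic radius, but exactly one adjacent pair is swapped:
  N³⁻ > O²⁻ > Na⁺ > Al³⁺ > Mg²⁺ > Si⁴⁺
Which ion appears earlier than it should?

Scanning neighbour by neighbour, only Al³⁺/Mg²⁺ violates a trend: they are isoelectronic (10 e⁻) and Al has more protons than Mg (13 vs 12), making Al³⁺ smaller. That makes Al³⁺ the one sitting a position early relative to where it belongs.

Al³⁺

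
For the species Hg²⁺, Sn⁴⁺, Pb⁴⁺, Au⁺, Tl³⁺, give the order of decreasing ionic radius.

Au⁺ > Hg²⁺ > Tl³⁺ > Pb⁴⁺ > Sn⁴⁺

Sn⁴⁺ has 46 e⁻ (Z=50), Pb⁴⁺ has 78 e⁻ (Z=82), Tl³⁺ has 78 e⁻ (Z=81), Hg²⁺ has 78 e⁻ (Z=80), Au⁺ has 78 e⁻ (Z=79). Sn⁴⁺ < Pb⁴⁺ (same group, 1 shell fewer); Pb⁴⁺ < Tl³⁺ (isoelectronic, higher Z=82 is smaller); Tl³⁺ < Hg²⁺ (both 78 e⁻, Z=81>80); Hg²⁺ < Au⁺ (both 78 e⁻, Z=80>79).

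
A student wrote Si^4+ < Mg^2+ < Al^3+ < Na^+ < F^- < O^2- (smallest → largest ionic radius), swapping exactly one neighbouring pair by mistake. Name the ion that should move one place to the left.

Scanning neighbour by neighbour, only Mg^2+/Al^3+ violates a trend: Al^3+ and Mg^2+ share 10 electrons; the higher nuclear charge on Al (Z=13) contracts it more, so Al^3+ < Mg^2+. That makes Al^3+ the one sitting a position late relative to where it belongs.

Al^3+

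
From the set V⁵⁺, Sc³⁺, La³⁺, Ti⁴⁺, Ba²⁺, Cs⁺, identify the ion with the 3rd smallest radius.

Sc³⁺

Electron counts and nuclear charges: V⁵⁺: 18 e⁻, Z=23, Ti⁴⁺: 18 e⁻, Z=22, Sc³⁺: 18 e⁻, Z=21, La³⁺: 54 e⁻, Z=57, Ba²⁺: 54 e⁻, Z=56, Cs⁺: 54 e⁻, Z=55. V⁵⁺ < Ti⁴⁺ (isoelectronic, higher Z=23 is smaller); Ti⁴⁺ < Sc³⁺ (both 18 e⁻, Z=22>21); Sc³⁺ < La³⁺ (same group, 2 shells fewer); La³⁺ < Ba²⁺ (isoelectronic, higher Z=57 is smaller); Ba²⁺ < Cs⁺ (both 54 e⁻, Z=56>55).
Full ascending order: V⁵⁺ < Ti⁴⁺ < Sc³⁺ < La³⁺ < Ba²⁺ < Cs⁺. Counting from the smallest, position 3 is Sc³⁺.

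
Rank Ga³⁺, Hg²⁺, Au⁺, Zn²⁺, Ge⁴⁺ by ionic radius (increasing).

Ge⁴⁺ < Ga³⁺ < Zn²⁺ < Hg²⁺ < Au⁺

Electron counts and nuclear charges: Ge⁴⁺ has 28 e⁻ (Z=32), Ga³⁺ has 28 e⁻ (Z=31), Zn²⁺ has 28 e⁻ (Z=30), Hg²⁺ has 78 e⁻ (Z=80), Au⁺ has 78 e⁻ (Z=79). Ge⁴⁺ < Ga³⁺ (isoelectronic, higher Z=32 is smaller); Ga³⁺ < Zn²⁺ (both 28 e⁻, Z=31>30); Zn²⁺ < Hg²⁺ (same group, 2 shells fewer); Hg²⁺ < Au⁺ (isoelectronic, higher Z=80 is smaller).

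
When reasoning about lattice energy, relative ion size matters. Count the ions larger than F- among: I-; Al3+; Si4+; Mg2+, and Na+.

Electron counts and nuclear charges: Si4+ (Z=14, 10 e⁻), Al3+ (Z=13, 10 e⁻), Mg2+ (Z=12, 10 e⁻), Na+ (Z=11, 10 e⁻), F- (Z=9, 10 e⁻), I- (Z=53, 54 e⁻). Si4+ < Al3+ (both 10 e⁻, Z=14>13); Al3+ < Mg2+ (isoelectronic, higher Z=13 is smaller); Mg2+ < Na+ (both 10 e⁻, Z=12>11); Na+ < F- (both 10 e⁻, Z=11>9); F- < I- (same group, 3 shells fewer).
Placing each against F-: smaller — Si4+, Al3+, Mg2+, Na+; larger — I-. So 1 is larger.

1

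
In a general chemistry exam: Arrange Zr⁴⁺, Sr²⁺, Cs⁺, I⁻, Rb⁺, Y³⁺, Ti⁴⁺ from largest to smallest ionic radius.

I⁻ > Cs⁺ > Rb⁺ > Sr²⁺ > Y³⁺ > Zr⁴⁺ > Ti⁴⁺

Work out protons and electrons: Ti⁴⁺ (Z=22, 18 e⁻), Zr⁴⁺ (Z=40, 36 e⁻), Y³⁺ (Z=39, 36 e⁻), Sr²⁺ (Z=38, 36 e⁻), Rb⁺ (Z=37, 36 e⁻), Cs⁺ (Z=55, 54 e⁻), I⁻ (Z=53, 54 e⁻). Ti⁴⁺ < Zr⁴⁺ (same group, 1 shell fewer); Zr⁴⁺ < Y³⁺ (both 36 e⁻, Z=40>39); Y³⁺ < Sr²⁺ (isoelectronic, higher Z=39 is smaller); Sr²⁺ < Rb⁺ (isoelectronic, higher Z=38 is smaller); Rb⁺ < Cs⁺ (same group, 1 shell fewer); Cs⁺ < I⁻ (isoelectronic, higher Z=55 is smaller).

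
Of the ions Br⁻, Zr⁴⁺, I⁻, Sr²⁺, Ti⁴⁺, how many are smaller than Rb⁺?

Work out protons and electrons: Ti⁴⁺ has 18 e⁻ (Z=22), Zr⁴⁺ has 36 e⁻ (Z=40), Sr²⁺ has 36 e⁻ (Z=38), Rb⁺ has 36 e⁻ (Z=37), Br⁻ has 36 e⁻ (Z=35), I⁻ has 54 e⁻ (Z=53). Ti⁴⁺ < Zr⁴⁺ (same group, period 4 vs 5); Zr⁴⁺ < Sr²⁺ (both 36 e⁻, Z=40>38); Sr²⁺ < Rb⁺ (isoelectronic, higher Z=38 is smaller); Rb⁺ < Br⁻ (both 36 e⁻, Z=37>35); Br⁻ < I⁻ (same group, 1 shell fewer).
Ordering all of them (including Rb⁺) by radius gives Ti⁴⁺ < Zr⁴⁺ < Sr²⁺ < Rb⁺ < Br⁻ < I⁻. That's 3.

3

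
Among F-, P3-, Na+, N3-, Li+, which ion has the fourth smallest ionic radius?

N3-

Work out protons and electrons: Li+ has 2 e⁻ (Z=3), Na+ has 10 e⁻ (Z=11), F- has 10 e⁻ (Z=9), N3- has 10 e⁻ (Z=7), P3- has 18 e⁻ (Z=15). Li+ < Na+ (same group, 1 shell fewer); Na+ < F- (both 10 e⁻, Z=11>9); F- < N3- (isoelectronic, higher Z=9 is smaller); N3- < P3- (same group, 1 shell fewer).
Full ascending order: Li+ < Na+ < F- < N3- < P3-. Counting from the smallest, position 4 is N3-.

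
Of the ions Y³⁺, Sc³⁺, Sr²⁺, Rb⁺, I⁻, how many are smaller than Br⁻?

4

Electron counts and nuclear charges: Sc³⁺ has 18 e⁻ (Z=21), Y³⁺ has 36 e⁻ (Z=39), Sr²⁺ has 36 e⁻ (Z=38), Rb⁺ has 36 e⁻ (Z=37), Br⁻ has 36 e⁻ (Z=35), I⁻ has 54 e⁻ (Z=53). Sc³⁺ < Y³⁺ (same group, period 4 vs 5); Y³⁺ < Sr²⁺ (isoelectronic, higher Z=39 is smaller); Sr²⁺ < Rb⁺ (both 36 e⁻, Z=38>37); Rb⁺ < Br⁻ (isoelectronic, higher Z=37 is smaller); Br⁻ < I⁻ (same group, 1 shell fewer).
Ordering all of them (including Br⁻) by radius gives Sc³⁺ < Y³⁺ < Sr²⁺ < Rb⁺ < Br⁻ < I⁻. So 4 are smaller.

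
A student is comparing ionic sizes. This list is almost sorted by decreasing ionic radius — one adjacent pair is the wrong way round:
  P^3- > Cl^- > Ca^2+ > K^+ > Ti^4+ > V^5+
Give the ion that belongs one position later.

Ca^2+

Check each adjacent pair. Ca^2+ and K^+ are reversed: they are isoelectronic (18 e⁻) and Ca has more protons than K (20 vs 19), making Ca^2+ smaller. No other neighbouring pair contradicts the periodic trends, so Ca^2+ is the ion listed too early.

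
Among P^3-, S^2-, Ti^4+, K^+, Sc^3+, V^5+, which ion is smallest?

Each ion has 18 electrons. The ranking follows nuclear charge in reverse — greater Z gives a smaller radius. V^5+ (Z=23), Ti^4+ (Z=22), Sc^3+ (Z=21), K^+ (Z=19), S^2- (Z=16), P^3- (Z=15).

V^5+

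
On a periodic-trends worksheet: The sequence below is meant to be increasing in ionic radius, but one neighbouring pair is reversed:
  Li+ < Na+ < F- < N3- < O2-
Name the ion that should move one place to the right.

Compare adjacent ions: they are isoelectronic (10 e⁻) and O has more protons than N (8 vs 7), making O2- smaller — yet in this increasing list N3- sits before O2-. Nothing else is reversed, so N3- should move one place to the right.

N3-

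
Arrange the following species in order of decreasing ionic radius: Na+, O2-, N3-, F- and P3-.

P3- > N3- > O2- > F- > Na+

Electron counts and nuclear charges: Na+ (Z=11, 10 e⁻), F- (Z=9, 10 e⁻), O2- (Z=8, 10 e⁻), N3- (Z=7, 10 e⁻), P3- (Z=15, 18 e⁻). Na+ < F- (both 10 e⁻, Z=11>9); F- < O2- (both 10 e⁻, Z=9>8); O2- < N3- (both 10 e⁻, Z=8>7); N3- < P3- (same group, 1 shell fewer).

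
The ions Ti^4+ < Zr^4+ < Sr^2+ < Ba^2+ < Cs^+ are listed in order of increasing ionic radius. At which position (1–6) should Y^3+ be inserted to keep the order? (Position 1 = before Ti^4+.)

3

Electron counts and nuclear charges: Ti^4+ (Z=22, 18 e⁻), Zr^4+ (Z=40, 36 e⁻), Y^3+ (Z=39, 36 e⁻), Sr^2+ (Z=38, 36 e⁻), Ba^2+ (Z=56, 54 e⁻), Cs^+ (Z=55, 54 e⁻). Ti^4+ < Zr^4+ (same group, 1 shell fewer); Zr^4+ < Y^3+ (both 36 e⁻, Z=40>39); Y^3+ < Sr^2+ (both 36 e⁻, Z=39>38); Sr^2+ < Ba^2+ (same group, 1 shell fewer); Ba^2+ < Cs^+ (isoelectronic, higher Z=56 is smaller).
Putting Y^3+ in gives Ti^4+ < Zr^4+ < Y^3+ < Sr^2+ < Ba^2+ < Cs^+; it lands at slot 3.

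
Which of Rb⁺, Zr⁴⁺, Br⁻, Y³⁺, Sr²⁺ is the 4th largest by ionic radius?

Y³⁺

All of these have 36 electrons (isoelectronic). With the same electron cloud, the ion with the most protons pulls it in tightest. Nuclear charges: Zr⁴⁺ (Z=40), Y³⁺ (Z=39), Sr²⁺ (Z=38), Rb⁺ (Z=37), Br⁻ (Z=35). Highest Z is smallest.
So the order is Zr⁴⁺ < Y³⁺ < Sr²⁺ < Rb⁺ < Br⁻; the 4th-largest ion is Y³⁺.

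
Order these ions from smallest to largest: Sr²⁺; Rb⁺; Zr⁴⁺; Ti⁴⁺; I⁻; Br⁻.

Ti⁴⁺ < Zr⁴⁺ < Sr²⁺ < Rb⁺ < Br⁻ < I⁻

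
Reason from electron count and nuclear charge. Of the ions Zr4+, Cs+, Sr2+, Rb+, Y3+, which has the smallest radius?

Work out protons and electrons: Zr4+: 36 e⁻, Z=40, Y3+: 36 e⁻, Z=39, Sr2+: 36 e⁻, Z=38, Rb+: 36 e⁻, Z=37, Cs+: 54 e⁻, Z=55. Zr4+ < Y3+ (both 36 e⁻, Z=40>39); Y3+ < Sr2+ (both 36 e⁻, Z=39>38); Sr2+ < Rb+ (isoelectronic, higher Z=38 is smaller); Rb+ < Cs+ (same group, 1 shell fewer).

Zr4+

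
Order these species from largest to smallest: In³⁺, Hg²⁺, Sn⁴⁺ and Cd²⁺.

Hg²⁺ > Cd²⁺ > In³⁺ > Sn⁴⁺

Work out protons and electrons: Sn⁴⁺ (Z=50, 46 e⁻), In³⁺ (Z=49, 46 e⁻), Cd²⁺ (Z=48, 46 e⁻), Hg²⁺ (Z=80, 78 e⁻). Sn⁴⁺ < In³⁺ (both 46 e⁻, Z=50>49); In³⁺ < Cd²⁺ (both 46 e⁻, Z=49>48); Cd²⁺ < Hg²⁺ (same group, 1 shell fewer).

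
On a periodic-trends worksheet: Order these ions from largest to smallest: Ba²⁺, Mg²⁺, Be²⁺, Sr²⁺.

Same group, same charge. Going down the group adds an extra shell of electrons, so the ion gets larger: Be²⁺ is highest in the group and smallest.

Ba²⁺ > Sr²⁺ > Mg²⁺ > Be²⁺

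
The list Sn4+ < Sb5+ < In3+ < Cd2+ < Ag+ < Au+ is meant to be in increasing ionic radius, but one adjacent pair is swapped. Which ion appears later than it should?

Sb5+

The pair Sn4+, Sb5+ is the wrong way round — both have 46 electrons but Z(Sb)=51 > Z(Sn)=50, so Sb5+ should be the smaller of the two. All other adjacent pairs agree with periodic trends, so Sb5+ is the misplaced ion.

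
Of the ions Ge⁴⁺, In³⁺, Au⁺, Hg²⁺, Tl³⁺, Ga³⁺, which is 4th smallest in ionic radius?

Tl³⁺

Electron counts and nuclear charges: Ge⁴⁺ (Z=32, 28 e⁻), Ga³⁺ (Z=31, 28 e⁻), In³⁺ (Z=49, 46 e⁻), Tl³⁺ (Z=81, 78 e⁻), Hg²⁺ (Z=80, 78 e⁻), Au⁺ (Z=79, 78 e⁻). Ge⁴⁺ < Ga³⁺ (isoelectronic, higher Z=32 is smaller); Ga³⁺ < In³⁺ (same group, 1 shell fewer); In³⁺ < Tl³⁺ (same group, period 5 vs 6); Tl³⁺ < Hg²⁺ (both 78 e⁻, Z=81>80); Hg²⁺ < Au⁺ (both 78 e⁻, Z=80>79).
That gives Ge⁴⁺ < Ga³⁺ < In³⁺ < Tl³⁺ < Hg²⁺ < Au⁺. From the smallest end, number 4 is Tl³⁺.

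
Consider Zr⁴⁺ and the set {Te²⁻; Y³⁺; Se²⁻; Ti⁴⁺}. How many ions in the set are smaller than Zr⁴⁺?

1

Electron counts and nuclear charges: Ti⁴⁺ has 18 e⁻ (Z=22), Zr⁴⁺ has 36 e⁻ (Z=40), Y³⁺ has 36 e⁻ (Z=39), Se²⁻ has 36 e⁻ (Z=34), Te²⁻ has 54 e⁻ (Z=52). Ti⁴⁺ < Zr⁴⁺ (same group, period 4 vs 5); Zr⁴⁺ < Y³⁺ (both 36 e⁻, Z=40>39); Y³⁺ < Se²⁻ (both 36 e⁻, Z=39>34); Se²⁻ < Te²⁻ (same group, period 4 vs 5).
Placing each against Zr⁴⁺: smaller — Ti⁴⁺; larger — Y³⁺, Se²⁻, Te²⁻. That's 1.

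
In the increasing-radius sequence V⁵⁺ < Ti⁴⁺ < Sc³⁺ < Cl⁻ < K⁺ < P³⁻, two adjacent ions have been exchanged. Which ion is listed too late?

Check each adjacent pair. Cl⁻ and K⁺ are reversed: both have 18 electrons but Z(K)=19 > Z(Cl)=17, so K⁺ should be the smaller of the two. No other neighbouring pair contradicts the periodic trends, so K⁺ is the ion listed too late.

K⁺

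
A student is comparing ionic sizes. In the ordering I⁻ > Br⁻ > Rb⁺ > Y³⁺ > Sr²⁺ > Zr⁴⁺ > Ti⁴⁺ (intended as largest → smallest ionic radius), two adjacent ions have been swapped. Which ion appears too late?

Sr²⁺

Check each adjacent pair. Y³⁺ and Sr²⁺ are reversed: both have 36 electrons but Z(Y)=39 > Z(Sr)=38, so Y³⁺ should be the smaller of the two. No other neighbouring pair contradicts the periodic trends, so Sr²⁺ is the ion listed too late.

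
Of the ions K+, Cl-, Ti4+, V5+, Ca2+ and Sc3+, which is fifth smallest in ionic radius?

Isoelectronic series (18 e⁻ each). Size is set by nuclear charge: more protons means a smaller ion. V5+ (Z=23), Ti4+ (Z=22), Sc3+ (Z=21), Ca2+ (Z=20), K+ (Z=19), Cl- (Z=17).
Ordering: V5+ < Ti4+ < Sc3+ < Ca2+ < K+ < Cl-. The fifth smallest is K+.

K+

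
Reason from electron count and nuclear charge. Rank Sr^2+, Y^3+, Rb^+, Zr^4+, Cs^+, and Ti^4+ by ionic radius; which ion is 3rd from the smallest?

Y^3+

First list Z and electron count for each: Ti^4+: 18 e⁻, Z=22, Zr^4+: 36 e⁻, Z=40, Y^3+: 36 e⁻, Z=39, Sr^2+: 36 e⁻, Z=38, Rb^+: 36 e⁻, Z=37, Cs^+: 54 e⁻, Z=55. Ti^4+ < Zr^4+ (same group, 1 shell fewer); Zr^4+ < Y^3+ (isoelectronic, higher Z=40 is smaller); Y^3+ < Sr^2+ (isoelectronic, higher Z=39 is smaller); Sr^2+ < Rb^+ (isoelectronic, higher Z=38 is smaller); Rb^+ < Cs^+ (same group, 1 shell fewer).
Full ascending order: Ti^4+ < Zr^4+ < Y^3+ < Sr^2+ < Rb^+ < Cs^+. Counting from the smallest, position 3 is Y^3+.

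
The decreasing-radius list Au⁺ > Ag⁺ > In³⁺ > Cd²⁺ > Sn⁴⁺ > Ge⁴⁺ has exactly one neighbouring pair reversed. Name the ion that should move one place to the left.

The pair In³⁺, Cd²⁺ is the wrong way round — both have 46 electrons but Z(In)=49 > Z(Cd)=48, so In³⁺ should be the smaller of the two. All other adjacent pairs agree with periodic trends, so Cd²⁺ is the misplaced ion.

Cd²⁺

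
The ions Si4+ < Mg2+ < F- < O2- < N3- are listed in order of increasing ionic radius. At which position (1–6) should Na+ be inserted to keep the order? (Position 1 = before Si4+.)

3

Each ion has 10 electrons. The ranking follows nuclear charge in reverse — greater Z gives a smaller radius. Si4+ (Z=14), Mg2+ (Z=12), Na+ (Z=11), F- (Z=9), O2- (Z=8), N3- (Z=7).
The complete sequence is Si4+ < Mg2+ < Na+ < F- < O2- < N3-. Na+ sits at position 3.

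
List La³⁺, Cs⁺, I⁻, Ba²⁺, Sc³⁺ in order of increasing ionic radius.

Sc³⁺ < La³⁺ < Ba²⁺ < Cs⁺ < I⁻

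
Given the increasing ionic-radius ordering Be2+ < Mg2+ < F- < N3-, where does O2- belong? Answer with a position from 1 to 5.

4

Electron counts and nuclear charges: Be2+ has 2 e⁻ (Z=4), Mg2+ has 10 e⁻ (Z=12), F- has 10 e⁻ (Z=9), O2- has 10 e⁻ (Z=8), N3- has 10 e⁻ (Z=7). Be2+ < Mg2+ (same group, period 2 vs 3); Mg2+ < F- (both 10 e⁻, Z=12>9); F- < O2- (both 10 e⁻, Z=9>8); O2- < N3- (isoelectronic, higher Z=8 is smaller).
The complete sequence is Be2+ < Mg2+ < F- < O2- < N3-. O2- sits at position 4.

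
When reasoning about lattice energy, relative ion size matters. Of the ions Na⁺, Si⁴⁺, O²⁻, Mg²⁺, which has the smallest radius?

These species are isoelectronic with 10 electrons. The only difference is the number of protons: Si⁴⁺ (Z=14), Mg²⁺ (Z=12), Na⁺ (Z=11), O²⁻ (Z=8). The strongest nuclear pull (Si⁴⁺) gives the smallest ion.

Si⁴⁺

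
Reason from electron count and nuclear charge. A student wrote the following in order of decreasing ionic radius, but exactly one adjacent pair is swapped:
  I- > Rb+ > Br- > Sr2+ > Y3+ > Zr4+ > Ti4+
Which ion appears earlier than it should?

Rb+

Compare adjacent ions: Rb+ and Br- share 36 electrons; the higher nuclear charge on Rb (Z=37) contracts it more, so Rb+ < Br- — yet in this decreasing list Rb+ sits before Br-. Nothing else is reversed, so Rb+ should move one place to the right.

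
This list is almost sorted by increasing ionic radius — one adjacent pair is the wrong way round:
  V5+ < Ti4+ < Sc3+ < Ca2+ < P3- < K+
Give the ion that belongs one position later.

Compare adjacent ions: both have 18 electrons but Z(K)=19 > Z(P)=15, so K+ should be the smaller of the two — yet in this increasing list P3- sits before K+. Nothing else is reversed, so P3- should move one place to the right.

P3-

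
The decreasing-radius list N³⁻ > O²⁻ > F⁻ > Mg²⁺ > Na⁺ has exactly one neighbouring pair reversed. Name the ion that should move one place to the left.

Compare adjacent ions: Mg²⁺ and Na⁺ share 10 electrons; the higher nuclear charge on Mg (Z=12) contracts it more, so Mg²⁺ < Na⁺ — yet in this decreasing list Mg²⁺ sits before Na⁺. Nothing else is reversed, so Na⁺ should move one place to the left.

Na⁺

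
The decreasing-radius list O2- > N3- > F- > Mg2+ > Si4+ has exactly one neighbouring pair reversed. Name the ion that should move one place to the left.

Check each adjacent pair. O2- and N3- are reversed: O2- and N3- share 10 electrons; the higher nuclear charge on O (Z=8) contracts it more, so O2- < N3-. No other neighbouring pair contradicts the periodic trends, so N3- is the ion listed too late.

N3-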